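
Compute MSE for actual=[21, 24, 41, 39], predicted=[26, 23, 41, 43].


Squared errors: (21-26)²=25, (24-23)²=1, (41-41)²=0, (39-43)²=16
Sum = 42
MSE = 42/4 = 21/2

21/2


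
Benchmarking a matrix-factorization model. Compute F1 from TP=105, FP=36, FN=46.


Precision = 105/141 = 0.7447
Recall = 105/151 = 0.6954
F1 = 2·P·R/(P+R) = 2·TP/(2·TP+FP+FN) = 210/(210+36+46) = 210/292 = 0.7192

0.7192


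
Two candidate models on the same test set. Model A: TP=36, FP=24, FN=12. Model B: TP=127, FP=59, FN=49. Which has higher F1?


Model A: P=36/60=0.6, R=36/48=0.75, F1=2PR/(P+R)=2TP/(2TP+FP+FN)=72/108=0.6667
Model B: P=127/186=0.6828, R=127/176=0.7216, F1=2PR/(P+R)=2TP/(2TP+FP+FN)=254/362=0.7017
0.6667 < 0.7017 → Model B

Model B


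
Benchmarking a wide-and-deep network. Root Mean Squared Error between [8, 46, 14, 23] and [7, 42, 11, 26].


MSE = 35/4 = 8.75
RMSE = √(35/4) = 2.958

2.958


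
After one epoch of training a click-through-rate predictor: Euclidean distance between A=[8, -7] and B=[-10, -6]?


d = √((8+ 10)² + (-7+ 6)²)
  = √(324 + 1)
  = √325 = 18.0278

18.0278


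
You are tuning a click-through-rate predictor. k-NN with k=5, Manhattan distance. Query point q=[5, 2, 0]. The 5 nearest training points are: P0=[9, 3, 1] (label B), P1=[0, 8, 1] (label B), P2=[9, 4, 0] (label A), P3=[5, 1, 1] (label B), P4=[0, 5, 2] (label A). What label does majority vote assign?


d(q,P0) = 6  (label B)
d(q,P1) = 12  (label B)
d(q,P2) = 6  (label A)
d(q,P3) = 2  (label B)
d(q,P4) = 10  (label A)
Votes: A=2, B=3
Majority → B

B


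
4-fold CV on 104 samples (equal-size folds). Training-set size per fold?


Fold size = 104/4 = 26
Training per fold = 104 - 26 = 78

78


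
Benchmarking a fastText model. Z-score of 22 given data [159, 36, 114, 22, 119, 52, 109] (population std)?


μ = 87.2857, σ = 47.0128
z = (22 - 87.2857)/47.0128 = -1.3887

-1.3887


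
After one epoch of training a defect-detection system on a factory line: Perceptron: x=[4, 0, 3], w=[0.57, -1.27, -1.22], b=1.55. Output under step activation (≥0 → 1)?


z = (4)·(0.57) + (0)·(-1.27) + (3)·(-1.22) + 1.55
  = 0.17
step(z) = 1 (z≥0)

1


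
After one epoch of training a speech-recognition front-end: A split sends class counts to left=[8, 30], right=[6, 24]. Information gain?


Parent = [14, 54], H_parent = 0.7335
H_left = 0.7425 (n=38), H_right = 0.7219 (n=30)
H_children = (38/68)·0.7425 + (30/68)·0.7219 = 0.7334
IG = 0.7335 - 0.7334 = 0.0001

0.0001


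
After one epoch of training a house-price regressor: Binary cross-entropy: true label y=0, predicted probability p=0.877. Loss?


BCE = -[y·ln(p) + (1-y)·ln(1-p)]
= -0 - 1·ln(1-0.877)
= -ln(0.123) = 2.0956

2.0956


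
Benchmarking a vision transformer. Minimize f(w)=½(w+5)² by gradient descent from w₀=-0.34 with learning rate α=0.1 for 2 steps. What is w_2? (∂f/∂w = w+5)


step 1: grad = -0.34+5 = 4.66; w = -0.34 - 0.1·(4.66) = -0.806
step 2: grad = -0.806+5 = 4.194; w = -0.806 - 0.1·(4.194) = -1.2254

-1.2254


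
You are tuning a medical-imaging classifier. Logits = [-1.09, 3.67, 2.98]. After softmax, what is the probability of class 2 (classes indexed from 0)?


Exponentials: e^-1.09=0.3362, e^3.67=39.2519, e^2.98=19.6878
Sum = 59.2759
Softmax = [0.0057, 0.6622, 0.3321]
p[2] = 19.6878/59.2759 = 0.3321

0.3321


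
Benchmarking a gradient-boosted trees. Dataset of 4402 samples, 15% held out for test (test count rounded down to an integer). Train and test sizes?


Test = ⌊4402·15/100⌋ = 660
Train = 4402 - 660 = 3742

Train: 3742, Test: 660


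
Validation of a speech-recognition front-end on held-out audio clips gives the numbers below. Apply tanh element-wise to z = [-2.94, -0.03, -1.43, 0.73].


tanh(-2.94) = -0.9944
tanh(-0.03) = -0.03
tanh(-1.43) = -0.8917
tanh(0.73) = 0.6231
result = [-0.9944, -0.03, -0.8917, 0.6231]

[-0.9944, -0.03, -0.8917, 0.6231]


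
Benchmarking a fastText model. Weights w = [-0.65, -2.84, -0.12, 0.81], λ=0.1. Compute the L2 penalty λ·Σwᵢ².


‖w‖₂² = (-0.65)² + (-2.84)² + (-0.12)² + (0.81)²
     = 0.4225 + 8.0656 + 0.0144 + 0.6561
     = 9.1586
λ·‖w‖₂² = 0.1·9.1586 = 0.91586

0.91586


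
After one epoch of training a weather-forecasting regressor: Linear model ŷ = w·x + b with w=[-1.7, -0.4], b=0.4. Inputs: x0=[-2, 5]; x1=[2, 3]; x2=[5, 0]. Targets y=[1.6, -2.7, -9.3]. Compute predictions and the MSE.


ŷ0 = (-1.7)·(-2) + (-0.4)·(5) + 0.4 = 1.8
ŷ1 = (-1.7)·(2) + (-0.4)·(3) + 0.4 = -4.2
ŷ2 = (-1.7)·(5) + (-0.4)·(0) + 0.4 = -8.1
errors² = [0.04, 2.25, 1.44]
MSE = 3.7300/3 = 1.2433

1.2433


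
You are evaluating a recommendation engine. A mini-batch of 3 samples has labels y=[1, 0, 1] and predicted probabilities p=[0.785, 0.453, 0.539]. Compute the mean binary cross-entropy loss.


L[0] = -ln(0.785) = 0.2421
L[1] = -ln(1-0.453) = -ln(0.547) = 0.6033
L[2] = -ln(0.539) = 0.618
mean = (0.2421 + 0.6033 + 0.618)/3 = 0.4878

0.4878


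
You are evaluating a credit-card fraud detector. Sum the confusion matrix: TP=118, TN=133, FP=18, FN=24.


Total = TP + TN + FP + FN
= 118 + 133 + 18 + 24
= 293
(Predicted positive: 136, predicted negative: 157)

293


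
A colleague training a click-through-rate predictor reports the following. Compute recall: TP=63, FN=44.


Recall = TP/(TP+FN)
= 63/(63+44)
= 63/107 = 58.88%

58.88%


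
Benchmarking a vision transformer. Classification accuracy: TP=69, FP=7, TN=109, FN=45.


Accuracy = (TP+TN)/(TP+TN+FP+FN)
= (69+109)/(230)
= 178/230 = 77.39%

77.39%


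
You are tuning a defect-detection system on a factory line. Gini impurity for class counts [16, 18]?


Probabilities: [16/34, 18/34] ≈ [0.4706, 0.5294]
Σpᵢ² = (256 + 324)/34² = 580/1156
Gini = 1 - Σpᵢ² = 1 - 580/1156 = 0.4983

0.4983


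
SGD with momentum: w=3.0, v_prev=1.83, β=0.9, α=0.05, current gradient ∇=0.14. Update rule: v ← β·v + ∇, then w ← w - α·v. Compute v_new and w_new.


v_new = 0.9·1.83 + 0.14 = 1.647 + 0.14 = 1.787
w_new = 3.0 - 0.05·1.787 = 3.0 - 0.08935 = 2.91065

v_new=1.787, w_new=2.91065


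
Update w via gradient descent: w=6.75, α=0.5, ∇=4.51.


w_new = w - α·∇
= 6.75 - 0.5·4.51
= 6.75 - 2.255
= 4.495

4.495


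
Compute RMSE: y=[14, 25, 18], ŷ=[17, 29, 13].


MSE = 50/3 = 16.6667
RMSE = √(50/3) = 4.0825

4.0825


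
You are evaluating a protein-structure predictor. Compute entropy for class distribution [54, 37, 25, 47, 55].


Probabilities: [54/218, 37/218, 25/218, 47/218, 55/218] ≈ [0.2477, 0.1697, 0.1147, 0.2156, 0.2523]
H = -((54/218)·log₂(54/218) + (37/218)·log₂(37/218) + (25/218)·log₂(25/218) + (47/218)·log₂(47/218) + (55/218)·log₂(55/218))
  = 2.2698 bits

2.2698 bits


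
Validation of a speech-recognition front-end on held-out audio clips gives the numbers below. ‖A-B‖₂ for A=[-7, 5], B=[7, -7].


d = √((-7-7)² + (5+ 7)²)
  = √(196 + 144)
  = √340 = 18.4391

18.4391


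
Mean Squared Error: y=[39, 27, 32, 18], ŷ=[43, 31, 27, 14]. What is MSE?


Squared errors: (39-43)²=16, (27-31)²=16, (32-27)²=25, (18-14)²=16
Sum = 73
MSE = 73/4 = 73/4

73/4


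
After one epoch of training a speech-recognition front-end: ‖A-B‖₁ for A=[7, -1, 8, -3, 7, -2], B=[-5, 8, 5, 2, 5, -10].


d = |7+ 5| + |-1-8| + |8-5| + |-3-2| + |7-5| + |-2+ 10|
  = 12 + 9 + 3 + 5 + 2 + 8
  = 39

39


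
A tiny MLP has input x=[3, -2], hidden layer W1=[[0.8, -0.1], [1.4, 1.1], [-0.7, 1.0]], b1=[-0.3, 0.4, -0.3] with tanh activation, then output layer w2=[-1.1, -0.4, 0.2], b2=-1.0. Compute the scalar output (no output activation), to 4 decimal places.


z1[0] = (0.8)·(3) + (-0.1)·(-2) - 0.3 = 2.3
z1[1] = (1.4)·(3) + (1.1)·(-2) + 0.4 = 2.4
z1[2] = (-0.7)·(3) + (1.0)·(-2) - 0.3 = -4.4
h = tanh(z1) = [0.9801, 0.9837, -0.9997]
output = (-1.1)·(0.9801) + (-0.4)·(0.9837) + (0.2)·(-0.9997) - 1.0 = -2.6715

-2.6715


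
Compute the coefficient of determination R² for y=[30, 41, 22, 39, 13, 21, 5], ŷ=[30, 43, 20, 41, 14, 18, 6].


ȳ = 24.4286
SS_res = Σ(y-ŷ)² = 23
SS_tot = Σ(y-ȳ)² = 1043.71
R² = 1 - SS_res/SS_tot = 1 - 0.022 = 0.978

0.978


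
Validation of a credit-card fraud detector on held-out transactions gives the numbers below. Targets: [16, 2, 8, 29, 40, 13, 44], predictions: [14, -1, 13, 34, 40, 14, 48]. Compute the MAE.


Absolute errors: |16-14|=2, |2+ 1|=3, |8-13|=5, |29-34|=5, |40-40|=0, |13-14|=1, |44-48|=4
Sum = 20
MAE = 20/7 = 20/7

20/7


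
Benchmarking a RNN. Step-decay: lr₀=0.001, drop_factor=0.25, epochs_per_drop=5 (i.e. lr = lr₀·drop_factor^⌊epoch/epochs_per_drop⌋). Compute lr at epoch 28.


n_drops = ⌊28/5⌋ = 5
lr = 0.001·0.25^5 = 0.001·0.0009765625 = 0.0000009765625

0.0000009765625


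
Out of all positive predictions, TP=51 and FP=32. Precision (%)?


Precision = TP/(TP+FP)
= 51/(51+32)
= 51/83 = 61.45%

61.45%


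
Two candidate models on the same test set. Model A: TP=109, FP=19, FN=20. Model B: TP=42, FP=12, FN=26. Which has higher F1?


Model A: P=109/128=0.8516, R=109/129=0.845, F1=2PR/(P+R)=2TP/(2TP+FP+FN)=218/257=0.8482
Model B: P=42/54=0.7778, R=42/68=0.6176, F1=2PR/(P+R)=2TP/(2TP+FP+FN)=84/122=0.6885
0.8482 > 0.6885 → Model A

Model A


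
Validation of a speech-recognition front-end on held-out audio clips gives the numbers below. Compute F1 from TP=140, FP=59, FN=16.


Precision = 140/199 = 0.7035
Recall = 140/156 = 0.8974
F1 = 2·P·R/(P+R) = 2·TP/(2·TP+FP+FN) = 280/(280+59+16) = 280/355 = 0.7887

0.7887


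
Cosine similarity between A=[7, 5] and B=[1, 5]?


A·B = 7·1 + 5·5 = 32
‖A‖ = √74 = 8.6023, ‖B‖ = √26 = 5.099
cos = 32/(√74·√26) = 32/√1924 = 0.7295

0.7295


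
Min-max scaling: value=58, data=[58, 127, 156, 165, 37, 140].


min=37, max=165
(58-37)/(165-37) = 21/128 = 0.1641

0.1641


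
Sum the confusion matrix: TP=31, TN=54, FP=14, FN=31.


Total = TP + TN + FP + FN
= 31 + 54 + 14 + 31
= 130
(Predicted positive: 45, predicted negative: 85)

130


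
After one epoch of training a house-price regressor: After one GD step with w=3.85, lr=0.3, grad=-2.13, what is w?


w_new = w - α·∇
= 3.85 - 0.3·-2.13
= 3.85 + 0.639
= 4.489

4.489


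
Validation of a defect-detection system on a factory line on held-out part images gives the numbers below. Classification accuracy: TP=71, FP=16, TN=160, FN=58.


Accuracy = (TP+TN)/(TP+TN+FP+FN)
= (71+160)/(305)
= 231/305 = 75.74%

75.74%


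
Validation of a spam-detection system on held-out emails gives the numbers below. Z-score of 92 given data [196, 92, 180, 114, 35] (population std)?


μ = 123.4, σ = 58.9291
z = (92 - 123.4)/58.9291 = -0.5328

-0.5328


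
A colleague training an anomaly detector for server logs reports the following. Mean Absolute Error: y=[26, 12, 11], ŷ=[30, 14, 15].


Absolute errors: |26-30|=4, |12-14|=2, |11-15|=4
Sum = 10
MAE = 10/3 = 10/3

10/3


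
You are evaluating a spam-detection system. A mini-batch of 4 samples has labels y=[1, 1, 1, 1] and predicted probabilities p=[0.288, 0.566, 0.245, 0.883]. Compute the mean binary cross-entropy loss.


L[0] = -ln(0.288) = 1.2448
L[1] = -ln(0.566) = 0.5692
L[2] = -ln(0.245) = 1.4065
L[3] = -ln(0.883) = 0.1244
mean = (1.2448 + 0.5692 + 1.4065 + 0.1244)/4 = 0.8362

0.8362


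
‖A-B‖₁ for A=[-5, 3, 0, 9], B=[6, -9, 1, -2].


d = |-5-6| + |3+ 9| + |0-1| + |9+ 2|
  = 11 + 12 + 1 + 11
  = 35

35


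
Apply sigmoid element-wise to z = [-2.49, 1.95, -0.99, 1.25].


σ(-2.49) = 1/(1+e^2.49) = 0.0766
σ(1.95) = 1/(1+e^-1.95) = 0.8754
σ(-0.99) = 1/(1+e^0.99) = 0.2709
σ(1.25) = 1/(1+e^-1.25) = 0.7773
result = [0.0766, 0.8754, 0.2709, 0.7773]

[0.0766, 0.8754, 0.2709, 0.7773]


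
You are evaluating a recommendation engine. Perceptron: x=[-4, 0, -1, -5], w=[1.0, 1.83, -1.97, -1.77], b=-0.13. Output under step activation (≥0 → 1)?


z = (-4)·(1.0) + (0)·(1.83) + (-1)·(-1.97) + (-5)·(-1.77) - 0.13
  = 6.69
step(z) = 1 (z≥0)

1


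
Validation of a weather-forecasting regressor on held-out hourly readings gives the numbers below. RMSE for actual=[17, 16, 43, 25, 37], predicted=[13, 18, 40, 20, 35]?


MSE = 58/5 = 11.6
RMSE = √(58/5) = 3.4059

3.4059


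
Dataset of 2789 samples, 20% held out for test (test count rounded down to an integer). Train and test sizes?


Test = ⌊2789·20/100⌋ = 557
Train = 2789 - 557 = 2232

Train: 2232, Test: 557


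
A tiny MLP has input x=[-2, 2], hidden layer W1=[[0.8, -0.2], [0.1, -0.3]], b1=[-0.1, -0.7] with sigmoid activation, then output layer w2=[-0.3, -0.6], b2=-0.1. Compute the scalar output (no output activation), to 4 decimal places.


z1[0] = (0.8)·(-2) + (-0.2)·(2) - 0.1 = -2.1
z1[1] = (0.1)·(-2) + (-0.3)·(2) - 0.7 = -1.5
h = sigmoid(z1) = [0.1091, 0.1824]
output = (-0.3)·(0.1091) + (-0.6)·(0.1824) - 0.1 = -0.2422

-0.2422


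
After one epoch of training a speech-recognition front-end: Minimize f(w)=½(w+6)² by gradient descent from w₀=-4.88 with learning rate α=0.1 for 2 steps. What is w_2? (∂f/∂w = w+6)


step 1: grad = -4.88+6 = 1.12; w = -4.88 - 0.1·(1.12) = -4.992
step 2: grad = -4.992+6 = 1.008; w = -4.992 - 0.1·(1.008) = -5.0928

-5.0928


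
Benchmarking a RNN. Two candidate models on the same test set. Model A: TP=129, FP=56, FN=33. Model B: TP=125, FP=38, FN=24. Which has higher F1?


Model A: P=129/185=0.6973, R=129/162=0.7963, F1=2PR/(P+R)=2TP/(2TP+FP+FN)=258/347=0.7435
Model B: P=125/163=0.7669, R=125/149=0.8389, F1=2PR/(P+R)=2TP/(2TP+FP+FN)=250/312=0.8013
0.7435 < 0.8013 → Model B

Model B


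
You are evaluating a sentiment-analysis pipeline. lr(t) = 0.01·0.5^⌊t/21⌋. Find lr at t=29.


n_drops = ⌊29/21⌋ = 1
lr = 0.01·0.5^1 = 0.01·0.5 = 0.005

0.005


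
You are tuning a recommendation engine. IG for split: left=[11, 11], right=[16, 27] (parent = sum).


Parent = [27, 38], H_parent = 0.9792
H_left = 1 (n=22), H_right = 0.9523 (n=43)
H_children = (22/65)·1 + (43/65)·0.9523 = 0.9684
IG = 0.9792 - 0.9684 = 0.0108

0.0108


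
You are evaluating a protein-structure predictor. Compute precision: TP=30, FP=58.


Precision = TP/(TP+FP)
= 30/(30+58)
= 30/88 = 34.09%

34.09%


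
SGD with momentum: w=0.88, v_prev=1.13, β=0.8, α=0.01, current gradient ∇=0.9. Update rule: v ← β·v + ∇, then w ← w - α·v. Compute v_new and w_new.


v_new = 0.8·1.13 + 0.9 = 0.904 + 0.9 = 1.804
w_new = 0.88 - 0.01·1.804 = 0.88 - 0.01804 = 0.86196

v_new=1.804, w_new=0.86196


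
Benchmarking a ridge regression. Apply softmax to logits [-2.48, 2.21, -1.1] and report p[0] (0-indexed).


Exponentials: e^-2.48=0.0837, e^2.21=9.1157, e^-1.1=0.3329
Sum = 9.5323
Softmax = [0.0088, 0.9563, 0.0349]
p[0] = 0.0837/9.5323 = 0.0088

0.0088


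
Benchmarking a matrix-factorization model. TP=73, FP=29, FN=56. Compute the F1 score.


Precision = 73/102 = 0.7157
Recall = 73/129 = 0.5659
F1 = 2·P·R/(P+R) = 2·TP/(2·TP+FP+FN) = 146/(146+29+56) = 146/231 = 0.632

0.632


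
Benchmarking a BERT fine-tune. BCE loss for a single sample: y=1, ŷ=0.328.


BCE = -[y·ln(p) + (1-y)·ln(1-p)]
= -1·ln(0.328) - 0
= -ln(0.328) = 1.1147

1.1147


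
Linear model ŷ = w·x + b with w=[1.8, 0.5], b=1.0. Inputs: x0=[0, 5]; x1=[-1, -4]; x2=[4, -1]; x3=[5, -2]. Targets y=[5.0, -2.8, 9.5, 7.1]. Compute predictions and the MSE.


ŷ0 = (1.8)·(0) + (0.5)·(5) + 1.0 = 3.5
ŷ1 = (1.8)·(-1) + (0.5)·(-4) + 1.0 = -2.8
ŷ2 = (1.8)·(4) + (0.5)·(-1) + 1.0 = 7.7
ŷ3 = (1.8)·(5) + (0.5)·(-2) + 1.0 = 9.0
errors² = [2.25, 0.0, 3.24, 3.61]
MSE = 9.1000/4 = 2.275

2.275


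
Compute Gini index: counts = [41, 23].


Probabilities: [41/64, 23/64] ≈ [0.6406, 0.3594]
Σpᵢ² = (1681 + 529)/64² = 2210/4096
Gini = 1 - Σpᵢ² = 1 - 2210/4096 = 0.4604

0.4604


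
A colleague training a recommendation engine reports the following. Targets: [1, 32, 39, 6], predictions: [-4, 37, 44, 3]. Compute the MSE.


Squared errors: (1+ 4)²=25, (32-37)²=25, (39-44)²=25, (6-3)²=9
Sum = 84
MSE = 84/4 = 21

21


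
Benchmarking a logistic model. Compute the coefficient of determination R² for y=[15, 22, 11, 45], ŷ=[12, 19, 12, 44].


ȳ = 23.25
SS_res = Σ(y-ŷ)² = 20
SS_tot = Σ(y-ȳ)² = 692.75
R² = 1 - SS_res/SS_tot = 1 - 0.0289 = 0.9711

0.9711


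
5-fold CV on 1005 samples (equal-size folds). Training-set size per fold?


Fold size = 1005/5 = 201
Training per fold = 1005 - 201 = 804

804


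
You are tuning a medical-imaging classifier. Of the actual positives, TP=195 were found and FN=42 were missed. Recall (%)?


Recall = TP/(TP+FN)
= 195/(195+42)
= 195/237 = 82.28%

82.28%


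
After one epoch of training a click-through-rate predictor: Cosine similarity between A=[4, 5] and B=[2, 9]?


A·B = 4·2 + 5·9 = 53
‖A‖ = √41 = 6.4031, ‖B‖ = √85 = 9.2195
cos = 53/(√41·√85) = 53/√3485 = 0.8978

0.8978


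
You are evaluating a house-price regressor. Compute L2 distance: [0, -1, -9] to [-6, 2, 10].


d = √((0+ 6)² + (-1-2)² + (-9-10)²)
  = √(36 + 9 + 361)
  = √406 = 20.1494

20.1494


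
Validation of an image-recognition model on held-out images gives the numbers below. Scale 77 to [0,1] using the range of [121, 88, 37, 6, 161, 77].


min=6, max=161
(77-6)/(161-6) = 71/155 = 0.4581

0.4581


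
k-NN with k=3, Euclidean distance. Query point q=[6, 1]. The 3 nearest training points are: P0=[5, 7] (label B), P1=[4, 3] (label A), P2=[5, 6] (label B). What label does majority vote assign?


d(q,P0) = 6.0828  (label B)
d(q,P1) = 2.8284  (label A)
d(q,P2) = 5.099  (label B)
Votes: A=1, B=2
Majority → B

B


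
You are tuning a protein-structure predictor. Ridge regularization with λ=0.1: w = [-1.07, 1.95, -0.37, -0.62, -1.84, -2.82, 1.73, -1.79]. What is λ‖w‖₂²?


‖w‖₂² = (-1.07)² + (1.95)² + (-0.37)² + (-0.62)² + (-1.84)² + (-2.82)² + (1.73)² + (-1.79)²
     = 1.1449 + 3.8025 + 0.1369 + 0.3844 + 3.3856 + 7.9524 + 2.9929 + 3.2041
     = 23.0037
λ·‖w‖₂² = 0.1·23.0037 = 2.30037

2.30037


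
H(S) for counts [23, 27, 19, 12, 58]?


Probabilities: [23/139, 27/139, 19/139, 12/139, 58/139] ≈ [0.1655, 0.1942, 0.1367, 0.0863, 0.4173]
H = -((23/139)·log₂(23/139) + (27/139)·log₂(27/139) + (19/139)·log₂(19/139) + (12/139)·log₂(12/139) + (58/139)·log₂(58/139))
  = 2.1123 bits

2.1123 bits


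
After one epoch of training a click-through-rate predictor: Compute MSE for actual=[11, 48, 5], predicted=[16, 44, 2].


Squared errors: (11-16)²=25, (48-44)²=16, (5-2)²=9
Sum = 50
MSE = 50/3 = 50/3

50/3


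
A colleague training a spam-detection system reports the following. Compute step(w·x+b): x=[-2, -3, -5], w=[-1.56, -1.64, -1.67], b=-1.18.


z = (-2)·(-1.56) + (-3)·(-1.64) + (-5)·(-1.67) - 1.18
  = 15.21
step(z) = 1 (z≥0)

1


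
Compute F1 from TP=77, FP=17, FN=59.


Precision = 77/94 = 0.8191
Recall = 77/136 = 0.5662
F1 = 2·P·R/(P+R) = 2·TP/(2·TP+FP+FN) = 154/(154+17+59) = 154/230 = 0.6696

0.6696


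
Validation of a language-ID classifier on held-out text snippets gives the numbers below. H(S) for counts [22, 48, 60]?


Probabilities: [22/130, 48/130, 60/130] ≈ [0.1692, 0.3692, 0.4615]
H = -((22/130)·log₂(22/130) + (48/130)·log₂(48/130) + (60/130)·log₂(60/130))
  = 1.4793 bits

1.4793 bits


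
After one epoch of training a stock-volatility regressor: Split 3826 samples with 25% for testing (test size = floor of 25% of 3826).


Test = ⌊3826·25/100⌋ = 956
Train = 3826 - 956 = 2870

Train: 2870, Test: 956


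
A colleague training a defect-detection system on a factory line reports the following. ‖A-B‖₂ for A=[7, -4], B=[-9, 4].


d = √((7+ 9)² + (-4-4)²)
  = √(256 + 64)
  = √320 = 17.8885

17.8885


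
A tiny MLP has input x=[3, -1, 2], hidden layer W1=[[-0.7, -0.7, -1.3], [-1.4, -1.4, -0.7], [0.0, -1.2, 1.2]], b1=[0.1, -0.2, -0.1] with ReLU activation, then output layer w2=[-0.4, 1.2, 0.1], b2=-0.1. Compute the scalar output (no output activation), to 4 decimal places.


z1[0] = (-0.7)·(3) + (-0.7)·(-1) + (-1.3)·(2) + 0.1 = -3.9
z1[1] = (-1.4)·(3) + (-1.4)·(-1) + (-0.7)·(2) - 0.2 = -4.4
z1[2] = (0.0)·(3) + (-1.2)·(-1) + (1.2)·(2) - 0.1 = 3.5
h = ReLU(z1) = [0.0, 0.0, 3.5]
output = (-0.4)·(0.0) + (1.2)·(0.0) + (0.1)·(3.5) - 0.1 = 0.25

0.25


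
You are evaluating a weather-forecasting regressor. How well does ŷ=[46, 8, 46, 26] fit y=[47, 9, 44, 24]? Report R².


ȳ = 31
SS_res = Σ(y-ŷ)² = 10
SS_tot = Σ(y-ȳ)² = 958
R² = 1 - SS_res/SS_tot = 1 - 0.0104 = 0.9896

0.9896


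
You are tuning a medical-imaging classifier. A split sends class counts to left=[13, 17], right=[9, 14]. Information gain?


Parent = [22, 31], H_parent = 0.9791
H_left = 0.9871 (n=30), H_right = 0.9656 (n=23)
H_children = (30/53)·0.9871 + (23/53)·0.9656 = 0.9778
IG = 0.9791 - 0.9778 = 0.0013

0.0013


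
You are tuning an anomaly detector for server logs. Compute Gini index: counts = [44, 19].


Probabilities: [44/63, 19/63] ≈ [0.6984, 0.3016]
Σpᵢ² = (1936 + 361)/63² = 2297/3969
Gini = 1 - Σpᵢ² = 1 - 2297/3969 = 0.4213

0.4213


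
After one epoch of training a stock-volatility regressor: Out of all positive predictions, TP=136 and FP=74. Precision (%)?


Precision = TP/(TP+FP)
= 136/(136+74)
= 136/210 = 64.76%

64.76%


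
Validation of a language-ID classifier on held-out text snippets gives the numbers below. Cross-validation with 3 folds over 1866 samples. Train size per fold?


Fold size = 1866/3 = 622
Training per fold = 1866 - 622 = 1244

1244


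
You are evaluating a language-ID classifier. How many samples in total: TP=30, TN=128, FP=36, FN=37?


Total = TP + TN + FP + FN
= 30 + 128 + 36 + 37
= 231
(Predicted positive: 66, predicted negative: 165)

231


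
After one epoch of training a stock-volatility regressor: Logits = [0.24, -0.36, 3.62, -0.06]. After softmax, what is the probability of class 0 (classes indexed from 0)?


Exponentials: e^0.24=1.2712, e^-0.36=0.6977, e^3.62=37.3376, e^-0.06=0.9418
Sum = 40.2483
Softmax = [0.0316, 0.0173, 0.9277, 0.0234]
p[0] = 1.2712/40.2483 = 0.0316

0.0316


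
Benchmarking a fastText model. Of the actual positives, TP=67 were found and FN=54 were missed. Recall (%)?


Recall = TP/(TP+FN)
= 67/(67+54)
= 67/121 = 55.37%

55.37%


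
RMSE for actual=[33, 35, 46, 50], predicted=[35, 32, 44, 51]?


MSE = 18/4 = 4.5
RMSE = √(18/4) = 2.1213

2.1213


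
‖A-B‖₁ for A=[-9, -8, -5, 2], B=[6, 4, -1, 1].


d = |-9-6| + |-8-4| + |-5+ 1| + |2-1|
  = 15 + 12 + 4 + 1
  = 32

32


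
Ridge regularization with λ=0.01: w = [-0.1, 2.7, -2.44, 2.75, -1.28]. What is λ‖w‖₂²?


‖w‖₂² = (-0.1)² + (2.7)² + (-2.44)² + (2.75)² + (-1.28)²
     = 0.01 + 7.29 + 5.9536 + 7.5625 + 1.6384
     = 22.4545
λ·‖w‖₂² = 0.01·22.4545 = 0.224545

0.224545


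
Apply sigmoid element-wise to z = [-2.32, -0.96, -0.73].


σ(-2.32) = 1/(1+e^2.32) = 0.0895
σ(-0.96) = 1/(1+e^0.96) = 0.2769
σ(-0.73) = 1/(1+e^0.73) = 0.3252
result = [0.0895, 0.2769, 0.3252]

[0.0895, 0.2769, 0.3252]


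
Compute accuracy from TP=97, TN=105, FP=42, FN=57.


Accuracy = (TP+TN)/(TP+TN+FP+FN)
= (97+105)/(301)
= 202/301 = 67.11%

67.11%


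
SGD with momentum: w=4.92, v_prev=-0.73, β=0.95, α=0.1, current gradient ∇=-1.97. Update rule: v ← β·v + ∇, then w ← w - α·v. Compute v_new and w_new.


v_new = 0.95·-0.73 - 1.97 = -0.6935 - 1.97 = -2.6635
w_new = 4.92 - 0.1·-2.6635 = 4.92 + 0.26635 = 5.18635

v_new=-2.6635, w_new=5.18635


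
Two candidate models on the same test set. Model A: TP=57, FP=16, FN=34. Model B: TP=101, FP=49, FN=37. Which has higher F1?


Model A: P=57/73=0.7808, R=57/91=0.6264, F1=2PR/(P+R)=2TP/(2TP+FP+FN)=114/164=0.6951
Model B: P=101/150=0.6733, R=101/138=0.7319, F1=2PR/(P+R)=2TP/(2TP+FP+FN)=202/288=0.7014
0.6951 < 0.7014 → Model B

Model B


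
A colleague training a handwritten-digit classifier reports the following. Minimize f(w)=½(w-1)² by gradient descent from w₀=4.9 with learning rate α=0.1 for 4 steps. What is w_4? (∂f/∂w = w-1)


step 1: grad = 4.9-1 = 3.9; w = 4.9 - 0.1·(3.9) = 4.51
step 2: grad = 4.51-1 = 3.51; w = 4.51 - 0.1·(3.51) = 4.159
step 3: grad = 4.159-1 = 3.159; w = 4.159 - 0.1·(3.159) = 3.8431
step 4: grad = 3.8431-1 = 2.8431; w = 3.8431 - 0.1·(2.8431) = 3.55879

3.55879


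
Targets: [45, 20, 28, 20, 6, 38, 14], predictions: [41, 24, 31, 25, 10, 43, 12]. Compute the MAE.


Absolute errors: |45-41|=4, |20-24|=4, |28-31|=3, |20-25|=5, |6-10|=4, |38-43|=5, |14-12|=2
Sum = 27
MAE = 27/7 = 27/7

27/7


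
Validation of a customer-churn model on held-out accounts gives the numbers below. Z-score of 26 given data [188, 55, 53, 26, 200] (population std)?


μ = 104.4, σ = 73.9692
z = (26 - 104.4)/73.9692 = -1.0599

-1.0599


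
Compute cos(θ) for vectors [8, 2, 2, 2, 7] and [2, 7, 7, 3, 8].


A·B = 8·2 + 2·7 + 2·7 + 2·3 + 7·8 = 106
‖A‖ = √125 = 11.1803, ‖B‖ = √175 = 13.2288
cos = 106/(√125·√175) = 106/√21875 = 0.7167

0.7167


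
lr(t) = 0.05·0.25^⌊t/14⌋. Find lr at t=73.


n_drops = ⌊73/14⌋ = 5
lr = 0.05·0.25^5 = 0.05·0.0009765625 = 0.000048828125

0.000048828125


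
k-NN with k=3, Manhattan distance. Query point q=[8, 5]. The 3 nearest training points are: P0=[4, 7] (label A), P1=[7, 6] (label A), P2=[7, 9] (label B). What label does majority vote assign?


d(q,P0) = 6  (label A)
d(q,P1) = 2  (label A)
d(q,P2) = 5  (label B)
Votes: A=2, B=1
Majority → A

A


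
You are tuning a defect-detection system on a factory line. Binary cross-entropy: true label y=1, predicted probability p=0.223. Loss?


BCE = -[y·ln(p) + (1-y)·ln(1-p)]
= -1·ln(0.223) - 0
= -ln(0.223) = 1.5006

1.5006


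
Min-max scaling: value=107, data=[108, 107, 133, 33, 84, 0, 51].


min=0, max=133
(107-0)/(133-0) = 107/133 = 0.8045

0.8045


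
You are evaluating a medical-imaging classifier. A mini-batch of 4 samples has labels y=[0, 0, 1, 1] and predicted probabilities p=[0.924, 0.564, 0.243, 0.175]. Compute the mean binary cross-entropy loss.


L[0] = -ln(1-0.924) = -ln(0.076) = 2.577
L[1] = -ln(1-0.564) = -ln(0.436) = 0.8301
L[2] = -ln(0.243) = 1.4147
L[3] = -ln(0.175) = 1.743
mean = (2.577 + 0.8301 + 1.4147 + 1.743)/4 = 1.6412

1.6412


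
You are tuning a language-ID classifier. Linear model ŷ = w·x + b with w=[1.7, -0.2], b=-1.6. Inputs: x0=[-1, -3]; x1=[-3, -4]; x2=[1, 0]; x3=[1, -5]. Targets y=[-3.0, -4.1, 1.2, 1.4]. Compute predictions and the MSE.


ŷ0 = (1.7)·(-1) + (-0.2)·(-3) - 1.6 = -2.7
ŷ1 = (1.7)·(-3) + (-0.2)·(-4) - 1.6 = -5.9
ŷ2 = (1.7)·(1) + (-0.2)·(0) - 1.6 = 0.1
ŷ3 = (1.7)·(1) + (-0.2)·(-5) - 1.6 = 1.1
errors² = [0.09, 3.24, 1.21, 0.09]
MSE = 4.6300/4 = 1.1575

1.1575


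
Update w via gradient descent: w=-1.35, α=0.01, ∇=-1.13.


w_new = w - α·∇
= -1.35 - 0.01·-1.13
= -1.35 + 0.0113
= -1.3387

-1.3387


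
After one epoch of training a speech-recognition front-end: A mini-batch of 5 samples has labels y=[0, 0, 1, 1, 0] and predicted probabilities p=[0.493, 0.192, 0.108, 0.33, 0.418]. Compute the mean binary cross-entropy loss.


L[0] = -ln(1-0.493) = -ln(0.507) = 0.6792
L[1] = -ln(1-0.192) = -ln(0.808) = 0.2132
L[2] = -ln(0.108) = 2.2256
L[3] = -ln(0.33) = 1.1087
L[4] = -ln(1-0.418) = -ln(0.582) = 0.5413
mean = (0.6792 + 0.2132 + 2.2256 + 1.1087 + 0.5413)/5 = 0.9536

0.9536


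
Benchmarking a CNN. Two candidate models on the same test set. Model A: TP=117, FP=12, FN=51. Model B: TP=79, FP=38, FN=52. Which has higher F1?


Model A: P=117/129=0.907, R=117/168=0.6964, F1=2PR/(P+R)=2TP/(2TP+FP+FN)=234/297=0.7879
Model B: P=79/117=0.6752, R=79/131=0.6031, F1=2PR/(P+R)=2TP/(2TP+FP+FN)=158/248=0.6371
0.7879 > 0.6371 → Model A

Model A


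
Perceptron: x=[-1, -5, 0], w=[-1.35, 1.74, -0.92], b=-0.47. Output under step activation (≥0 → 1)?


z = (-1)·(-1.35) + (-5)·(1.74) + (0)·(-0.92) - 0.47
  = -7.82
step(z) = 0 (z<0)

0


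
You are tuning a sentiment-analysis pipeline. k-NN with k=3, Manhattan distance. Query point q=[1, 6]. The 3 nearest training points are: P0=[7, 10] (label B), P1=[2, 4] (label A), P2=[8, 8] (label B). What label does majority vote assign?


d(q,P0) = 10  (label B)
d(q,P1) = 3  (label A)
d(q,P2) = 9  (label B)
Votes: A=1, B=2
Majority → B

B


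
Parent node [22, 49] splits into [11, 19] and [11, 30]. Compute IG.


Parent = [22, 49], H_parent = 0.893
H_left = 0.9481 (n=30), H_right = 0.839 (n=41)
H_children = (30/71)·0.9481 + (41/71)·0.839 = 0.8851
IG = 0.893 - 0.8851 = 0.0079

0.0079


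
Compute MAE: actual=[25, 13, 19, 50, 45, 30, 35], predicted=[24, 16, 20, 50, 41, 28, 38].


Absolute errors: |25-24|=1, |13-16|=3, |19-20|=1, |50-50|=0, |45-41|=4, |30-28|=2, |35-38|=3
Sum = 14
MAE = 14/7 = 2

2


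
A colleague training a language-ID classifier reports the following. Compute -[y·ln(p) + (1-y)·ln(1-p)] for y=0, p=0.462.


BCE = -[y·ln(p) + (1-y)·ln(1-p)]
= -0 - 1·ln(1-0.462)
= -ln(0.538) = 0.6199

0.6199


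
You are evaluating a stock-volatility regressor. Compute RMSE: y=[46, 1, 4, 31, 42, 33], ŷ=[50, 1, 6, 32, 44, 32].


MSE = 26/6 = 4.3333
RMSE = √(26/6) = 2.0817

2.0817


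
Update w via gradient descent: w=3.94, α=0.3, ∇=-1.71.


w_new = w - α·∇
= 3.94 - 0.3·-1.71
= 3.94 + 0.513
= 4.453

4.453


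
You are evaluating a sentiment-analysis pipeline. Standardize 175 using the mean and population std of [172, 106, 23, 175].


μ = 119, σ = 61.9072
z = (175 - 119)/61.9072 = 0.9046

0.9046


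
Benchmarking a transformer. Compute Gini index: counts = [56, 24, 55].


Probabilities: [56/135, 24/135, 55/135] ≈ [0.4148, 0.1778, 0.4074]
Σpᵢ² = (3136 + 576 + 3025)/135² = 6737/18225
Gini = 1 - Σpᵢ² = 1 - 6737/18225 = 0.6303

0.6303


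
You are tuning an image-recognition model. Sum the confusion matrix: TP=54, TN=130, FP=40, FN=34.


Total = TP + TN + FP + FN
= 54 + 130 + 40 + 34
= 258
(Predicted positive: 94, predicted negative: 164)

258


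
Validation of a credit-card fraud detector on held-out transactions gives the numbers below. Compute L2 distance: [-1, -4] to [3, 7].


d = √((-1-3)² + (-4-7)²)
  = √(16 + 121)
  = √137 = 11.7047

11.7047


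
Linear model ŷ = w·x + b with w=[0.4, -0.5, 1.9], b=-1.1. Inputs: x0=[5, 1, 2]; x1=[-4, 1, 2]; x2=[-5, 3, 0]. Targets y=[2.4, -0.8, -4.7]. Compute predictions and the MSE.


ŷ0 = (0.4)·(5) + (-0.5)·(1) + (1.9)·(2) - 1.1 = 4.2
ŷ1 = (0.4)·(-4) + (-0.5)·(1) + (1.9)·(2) - 1.1 = 0.6
ŷ2 = (0.4)·(-5) + (-0.5)·(3) + (1.9)·(0) - 1.1 = -4.6
errors² = [3.24, 1.96, 0.01]
MSE = 5.2100/3 = 1.7367

1.7367


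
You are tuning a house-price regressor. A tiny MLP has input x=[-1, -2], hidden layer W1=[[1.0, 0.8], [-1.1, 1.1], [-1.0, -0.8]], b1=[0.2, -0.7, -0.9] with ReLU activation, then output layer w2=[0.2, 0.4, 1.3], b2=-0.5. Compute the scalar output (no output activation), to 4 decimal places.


z1[0] = (1.0)·(-1) + (0.8)·(-2) + 0.2 = -2.4
z1[1] = (-1.1)·(-1) + (1.1)·(-2) - 0.7 = -1.8
z1[2] = (-1.0)·(-1) + (-0.8)·(-2) - 0.9 = 1.7
h = ReLU(z1) = [0.0, 0.0, 1.7]
output = (0.2)·(0.0) + (0.4)·(0.0) + (1.3)·(1.7) - 0.5 = 1.71

1.71


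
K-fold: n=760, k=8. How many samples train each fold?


Fold size = 760/8 = 95
Training per fold = 760 - 95 = 665

665


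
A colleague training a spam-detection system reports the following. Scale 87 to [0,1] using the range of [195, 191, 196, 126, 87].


min=87, max=196
(87-87)/(196-87) = 0/109 = 0.0

0.0


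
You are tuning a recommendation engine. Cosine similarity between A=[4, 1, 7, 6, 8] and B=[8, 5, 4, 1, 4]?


A·B = 4·8 + 1·5 + 7·4 + 6·1 + 8·4 = 103
‖A‖ = √166 = 12.8841, ‖B‖ = √122 = 11.0454
cos = 103/(√166·√122) = 103/√20252 = 0.7238

0.7238


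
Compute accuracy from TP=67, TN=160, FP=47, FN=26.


Accuracy = (TP+TN)/(TP+TN+FP+FN)
= (67+160)/(300)
= 227/300 = 75.67%

75.67%


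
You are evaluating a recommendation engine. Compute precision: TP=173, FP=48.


Precision = TP/(TP+FP)
= 173/(173+48)
= 173/221 = 78.28%

78.28%


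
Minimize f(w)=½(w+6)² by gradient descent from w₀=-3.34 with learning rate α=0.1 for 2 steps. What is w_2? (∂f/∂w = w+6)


step 1: grad = -3.34+6 = 2.66; w = -3.34 - 0.1·(2.66) = -3.606
step 2: grad = -3.606+6 = 2.394; w = -3.606 - 0.1·(2.394) = -3.8454

-3.8454


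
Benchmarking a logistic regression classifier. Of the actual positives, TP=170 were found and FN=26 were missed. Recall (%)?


Recall = TP/(TP+FN)
= 170/(170+26)
= 170/196 = 86.73%

86.73%


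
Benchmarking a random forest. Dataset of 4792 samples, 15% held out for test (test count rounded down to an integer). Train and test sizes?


Test = ⌊4792·15/100⌋ = 718
Train = 4792 - 718 = 4074

Train: 4074, Test: 718


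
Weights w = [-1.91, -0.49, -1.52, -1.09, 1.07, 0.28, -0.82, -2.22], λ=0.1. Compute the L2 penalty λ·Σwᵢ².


‖w‖₂² = (-1.91)² + (-0.49)² + (-1.52)² + (-1.09)² + (1.07)² + (0.28)² + (-0.82)² + (-2.22)²
     = 3.6481 + 0.2401 + 2.3104 + 1.1881 + 1.1449 + 0.0784 + 0.6724 + 4.9284
     = 14.2108
λ·‖w‖₂² = 0.1·14.2108 = 1.42108

1.42108


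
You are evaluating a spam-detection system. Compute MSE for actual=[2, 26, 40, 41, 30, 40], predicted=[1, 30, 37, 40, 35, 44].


Squared errors: (2-1)²=1, (26-30)²=16, (40-37)²=9, (41-40)²=1, (30-35)²=25, (40-44)²=16
Sum = 68
MSE = 68/6 = 34/3

34/3


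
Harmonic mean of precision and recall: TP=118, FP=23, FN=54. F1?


Precision = 118/141 = 0.8369
Recall = 118/172 = 0.686
F1 = 2·P·R/(P+R) = 2·TP/(2·TP+FP+FN) = 236/(236+23+54) = 236/313 = 0.754

0.754


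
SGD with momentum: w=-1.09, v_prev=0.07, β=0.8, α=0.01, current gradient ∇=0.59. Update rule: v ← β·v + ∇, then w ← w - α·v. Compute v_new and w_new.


v_new = 0.8·0.07 + 0.59 = 0.056 + 0.59 = 0.646
w_new = -1.09 - 0.01·0.646 = -1.09 - 0.00646 = -1.09646

v_new=0.646, w_new=-1.09646


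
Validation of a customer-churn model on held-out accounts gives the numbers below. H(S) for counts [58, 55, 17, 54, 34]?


Probabilities: [58/218, 55/218, 17/218, 54/218, 34/218] ≈ [0.2661, 0.2523, 0.078, 0.2477, 0.156]
H = -((58/218)·log₂(58/218) + (55/218)·log₂(55/218) + (17/218)·log₂(17/218) + (54/218)·log₂(54/218) + (34/218)·log₂(34/218))
  = 2.2133 bits

2.2133 bits


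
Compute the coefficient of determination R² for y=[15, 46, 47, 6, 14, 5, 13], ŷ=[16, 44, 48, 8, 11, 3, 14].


ȳ = 20.8571
SS_res = Σ(y-ŷ)² = 24
SS_tot = Σ(y-ȳ)² = 1930.86
R² = 1 - SS_res/SS_tot = 1 - 0.0124 = 0.9876

0.9876


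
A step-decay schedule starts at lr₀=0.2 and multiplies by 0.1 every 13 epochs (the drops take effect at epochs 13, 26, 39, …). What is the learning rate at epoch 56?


n_drops = ⌊56/13⌋ = 4
lr = 0.2·0.1^4 = 0.2·0.0001 = 0.00002

0.00002


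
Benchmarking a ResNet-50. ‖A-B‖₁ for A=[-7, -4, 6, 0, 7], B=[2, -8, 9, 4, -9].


d = |-7-2| + |-4+ 8| + |6-9| + |0-4| + |7+ 9|
  = 9 + 4 + 3 + 4 + 16
  = 36

36


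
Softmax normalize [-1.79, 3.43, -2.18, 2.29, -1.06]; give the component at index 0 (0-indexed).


Exponentials: e^-1.79=0.167, e^3.43=30.8766, e^-2.18=0.113, e^2.29=9.8749, e^-1.06=0.3465
Sum = 41.378
Softmax = [0.004, 0.7462, 0.0027, 0.2387, 0.0084]
p[0] = 0.167/41.378 = 0.004

0.004


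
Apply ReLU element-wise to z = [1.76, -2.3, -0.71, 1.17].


ReLU(1.76) = max(0, 1.76) = 1.76
ReLU(-2.3) = max(0, -2.3) = 0.0
ReLU(-0.71) = max(0, -0.71) = 0.0
ReLU(1.17) = max(0, 1.17) = 1.17
result = [1.76, 0.0, 0.0, 1.17]

[1.76, 0.0, 0.0, 1.17]


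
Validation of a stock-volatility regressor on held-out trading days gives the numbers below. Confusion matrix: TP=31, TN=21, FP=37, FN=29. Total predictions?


Total = TP + TN + FP + FN
= 31 + 21 + 37 + 29
= 118
(Predicted positive: 68, predicted negative: 50)

118


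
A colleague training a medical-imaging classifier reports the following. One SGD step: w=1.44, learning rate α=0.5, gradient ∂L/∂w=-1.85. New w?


w_new = w - α·∇
= 1.44 - 0.5·-1.85
= 1.44 + 0.925
= 2.365

2.365


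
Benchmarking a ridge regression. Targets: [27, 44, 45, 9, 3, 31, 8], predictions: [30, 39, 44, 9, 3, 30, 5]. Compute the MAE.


Absolute errors: |27-30|=3, |44-39|=5, |45-44|=1, |9-9|=0, |3-3|=0, |31-30|=1, |8-5|=3
Sum = 13
MAE = 13/7 = 13/7

13/7


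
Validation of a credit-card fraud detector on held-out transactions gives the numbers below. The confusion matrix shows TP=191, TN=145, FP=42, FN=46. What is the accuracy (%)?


Accuracy = (TP+TN)/(TP+TN+FP+FN)
= (191+145)/(424)
= 336/424 = 79.25%

79.25%


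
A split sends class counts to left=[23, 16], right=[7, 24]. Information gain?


Parent = [30, 40], H_parent = 0.9852
H_left = 0.9766 (n=39), H_right = 0.7706 (n=31)
H_children = (39/70)·0.9766 + (31/70)·0.7706 = 0.8854
IG = 0.9852 - 0.8854 = 0.0998

0.0998


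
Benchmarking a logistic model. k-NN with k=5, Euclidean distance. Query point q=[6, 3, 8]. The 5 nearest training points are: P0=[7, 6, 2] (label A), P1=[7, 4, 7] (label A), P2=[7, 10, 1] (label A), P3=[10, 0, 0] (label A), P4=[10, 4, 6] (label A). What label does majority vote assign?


d(q,P0) = 6.7823  (label A)
d(q,P1) = 1.7321  (label A)
d(q,P2) = 9.9499  (label A)
d(q,P3) = 9.434  (label A)
d(q,P4) = 4.5826  (label A)
Votes: A=5, B=0
Majority → A

A


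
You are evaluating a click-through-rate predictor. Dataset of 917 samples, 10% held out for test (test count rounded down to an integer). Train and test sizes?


Test = ⌊917·10/100⌋ = 91
Train = 917 - 91 = 826

Train: 826, Test: 91


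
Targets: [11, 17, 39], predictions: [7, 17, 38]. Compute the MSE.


Squared errors: (11-7)²=16, (17-17)²=0, (39-38)²=1
Sum = 17
MSE = 17/3 = 17/3

17/3


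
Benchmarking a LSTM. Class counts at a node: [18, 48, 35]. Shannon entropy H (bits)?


Probabilities: [18/101, 48/101, 35/101] ≈ [0.1782, 0.4752, 0.3465]
H = -((18/101)·log₂(18/101) + (48/101)·log₂(48/101) + (35/101)·log₂(35/101))
  = 1.4833 bits

1.4833 bits


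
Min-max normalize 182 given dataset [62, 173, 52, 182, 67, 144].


min=52, max=182
(182-52)/(182-52) = 130/130 = 1.0

1.0


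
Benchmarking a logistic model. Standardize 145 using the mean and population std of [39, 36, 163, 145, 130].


μ = 102.6, σ = 54.1797
z = (145 - 102.6)/54.1797 = 0.7826

0.7826


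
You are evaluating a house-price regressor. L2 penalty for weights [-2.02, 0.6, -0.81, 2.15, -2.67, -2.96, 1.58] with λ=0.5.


‖w‖₂² = (-2.02)² + (0.6)² + (-0.81)² + (2.15)² + (-2.67)² + (-2.96)² + (1.58)²
     = 4.0804 + 0.36 + 0.6561 + 4.6225 + 7.1289 + 8.7616 + 2.4964
     = 28.1059
λ·‖w‖₂² = 0.5·28.1059 = 14.05295

14.05295


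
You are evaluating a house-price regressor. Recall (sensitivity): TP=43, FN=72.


Recall = TP/(TP+FN)
= 43/(43+72)
= 43/115 = 37.39%

37.39%


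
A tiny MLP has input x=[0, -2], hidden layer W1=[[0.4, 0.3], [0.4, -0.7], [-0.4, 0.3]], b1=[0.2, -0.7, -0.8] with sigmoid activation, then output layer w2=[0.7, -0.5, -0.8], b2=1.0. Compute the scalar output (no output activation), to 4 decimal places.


z1[0] = (0.4)·(0) + (0.3)·(-2) + 0.2 = -0.4
z1[1] = (0.4)·(0) + (-0.7)·(-2) - 0.7 = 0.7
z1[2] = (-0.4)·(0) + (0.3)·(-2) - 0.8 = -1.4
h = sigmoid(z1) = [0.4013, 0.6682, 0.1978]
output = (0.7)·(0.4013) + (-0.5)·(0.6682) + (-0.8)·(0.1978) + 1.0 = 0.7886

0.7886


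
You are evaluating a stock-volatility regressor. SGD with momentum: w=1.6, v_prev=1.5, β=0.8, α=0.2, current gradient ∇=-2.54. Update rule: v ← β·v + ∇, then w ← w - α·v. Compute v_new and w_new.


v_new = 0.8·1.5 - 2.54 = 1.2 - 2.54 = -1.34
w_new = 1.6 - 0.2·-1.34 = 1.6 + 0.268 = 1.868

v_new=-1.34, w_new=1.868
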